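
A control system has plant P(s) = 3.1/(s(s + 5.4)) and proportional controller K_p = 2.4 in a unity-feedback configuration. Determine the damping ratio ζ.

1 + K_p·P(s) = 0 gives s² + 5.4s + 7.44 = 0.
Matching s² + 2ζω_n s + ω_n²: ω_n = √7.44 = 2.728 rad/s and 2ζω_n = 5.4, so ζ = 5.4/(2·2.728) = 0.99.

ζ = 0.99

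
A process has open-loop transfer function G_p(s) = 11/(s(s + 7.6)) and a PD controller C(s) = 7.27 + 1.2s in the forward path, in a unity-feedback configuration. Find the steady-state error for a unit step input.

The open loop C(s)G_p(s) has a pole at the origin (type 1), so the static position error constant is infinite and e_ss = 1/(1+∞) = 0.

0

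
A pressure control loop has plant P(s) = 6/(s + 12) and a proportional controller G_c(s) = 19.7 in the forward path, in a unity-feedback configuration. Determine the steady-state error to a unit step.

0.0922

The loop is type 0. Static position error constant K_pos = G_c(0)·P(0) = 19.7·0.5 = 9.85.
Steady-state error to a unit step: e_ss = 1/(1+K_pos) = 1/10.85 = 0.0922.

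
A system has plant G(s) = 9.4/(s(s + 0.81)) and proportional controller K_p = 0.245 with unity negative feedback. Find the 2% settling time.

From 1 + K_pG(s) = 0: s² + 0.81s + 2.303 = 0 ⇒ ω_n = 1.518, ζ = 0.2669.
2% settling time T_s ≈ 4/(ζω_n) = 4/0.405 = 9.88 s.

T_s ≈ 9.88 s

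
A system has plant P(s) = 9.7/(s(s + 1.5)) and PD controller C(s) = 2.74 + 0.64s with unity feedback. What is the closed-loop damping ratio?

Forward path: (2.74 + 0.64s)·9.7/(s(s+1.5)). The closed-loop characteristic equation is s² + (1.5 + 9.7·0.64)s + 9.7·2.74 = 0.
That is s² + 7.708s + 26.58 = 0, so ω_n = 5.155 rad/s and ζ = 7.708/(2·5.155) = 0.7476.

ζ = 0.748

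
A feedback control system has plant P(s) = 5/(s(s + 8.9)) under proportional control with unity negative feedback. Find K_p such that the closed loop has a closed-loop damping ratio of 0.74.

K_p = 7.23

Closed-loop characteristic equation: s² + 8.9s + K_p·5 = 0.
So ω_n = √(5K_p) and 2ζω_n = 8.9, giving ζ = 8.9/(2√(5K_p)).
Setting ζ = 0.74: √(5K_p) = 8.9/(2·0.74) = 6.014, so K_p = 36.16/5 = 7.23.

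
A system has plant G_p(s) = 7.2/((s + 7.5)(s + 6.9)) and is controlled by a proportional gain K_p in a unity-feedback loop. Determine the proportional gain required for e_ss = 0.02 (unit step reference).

Steady-state error for a unit step on this type-0 loop is 1/(1 + K_p·G_p(0)).
G_p(0) = 0.1391. Require 1/(1 + K_p·0.1391) = 0.02, so 1 + 0.1391·K_p = 50.
K_p = (50 − 1)/0.1391 = 352.

K_p = 352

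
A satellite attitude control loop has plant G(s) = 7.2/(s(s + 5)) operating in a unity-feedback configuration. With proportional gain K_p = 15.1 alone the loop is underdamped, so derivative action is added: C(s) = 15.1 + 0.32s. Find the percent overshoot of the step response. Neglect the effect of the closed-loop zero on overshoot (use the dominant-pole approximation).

Forward path: (15.1 + 0.32s)·7.2/(s(s+5)). The closed-loop characteristic equation is s² + (5 + 7.2·0.32)s + 7.2·15.1 = 0.
That is s² + 7.304s + 108.7 = 0, so ω_n = 10.43 rad/s and ζ = 7.304/(2·10.43) = 0.3502.
%OS = 100·exp(−πζ/√(1−ζ²)) = 30.9%.

30.9%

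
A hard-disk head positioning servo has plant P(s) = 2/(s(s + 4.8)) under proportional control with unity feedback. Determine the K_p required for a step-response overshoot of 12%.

K_p = 9.2

From %OS = 100·exp(−πζ/√(1−ζ²)) = 12%, ζ = −ln(0.12)/√(π²+ln²(0.12)) = 0.5594.
Characteristic equation s² + 4.8s + 2K_p = 0 gives ζ = 4.8/(2√(2K_p)).
Setting ζ = 0.5594: √(2K_p) = 4.8/(2·0.5594) = 4.29, so K_p = 18.41/2 = 9.2.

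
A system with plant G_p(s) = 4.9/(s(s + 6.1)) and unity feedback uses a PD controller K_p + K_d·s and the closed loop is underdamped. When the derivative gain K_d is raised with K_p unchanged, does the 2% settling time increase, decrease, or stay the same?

Characteristic equation s² + (6.1 + 4.9K_d)s + 4.9K_p = 0: raising K_d increases ζω_n = (6.1+4.9K_d)/2 while the loop stays underdamped, so T_s ≈ 4/(ζω_n) decreases.

decrease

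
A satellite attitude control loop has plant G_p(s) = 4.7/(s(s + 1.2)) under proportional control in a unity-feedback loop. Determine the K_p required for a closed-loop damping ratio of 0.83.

Closed-loop characteristic equation: s² + 1.2s + K_p·4.7 = 0.
So ω_n = √(4.7K_p) and 2ζω_n = 1.2, giving ζ = 1.2/(2√(4.7K_p)).
Setting ζ = 0.83: √(4.7K_p) = 1.2/(2·0.83) = 0.7229, so K_p = 0.5226/4.7 = 0.111.

K_p = 0.111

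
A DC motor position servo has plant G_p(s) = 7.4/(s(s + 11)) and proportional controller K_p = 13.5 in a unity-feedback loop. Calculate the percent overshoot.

Closed-loop characteristic equation: s² + 11s + 99.9 = 0, so ω_n = 9.995 rad/s and ζ = 11/(2·9.995) = 0.5503.
%OS = 100·exp(−πζ/√(1−ζ²)) = 100·exp(−π·0.5503/√0.6972) = 12.6%.

12.6%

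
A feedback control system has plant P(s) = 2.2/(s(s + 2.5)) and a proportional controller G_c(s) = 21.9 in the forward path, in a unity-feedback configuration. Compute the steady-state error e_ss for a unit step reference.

The open loop G_c(s)P(s) has a pole at the origin (type 1), so the static position error constant is infinite and e_ss = 1/(1+∞) = 0.

0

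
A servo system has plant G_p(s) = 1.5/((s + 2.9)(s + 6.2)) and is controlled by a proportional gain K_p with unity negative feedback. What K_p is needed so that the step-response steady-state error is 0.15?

For a type-0 loop with proportional control, e_ss = 1/(1 + K_p·G_p(0)).
G_p(0) = 0.08343. Require 1/(1 + K_p·0.08343) = 0.15, so 1 + 0.08343·K_p = 6.667.
K_p = (6.667 − 1)/0.08343 = 67.9.

K_p = 67.9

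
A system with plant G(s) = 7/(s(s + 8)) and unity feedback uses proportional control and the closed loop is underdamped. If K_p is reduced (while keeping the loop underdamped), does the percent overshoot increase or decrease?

decrease

ζ = 8/(2√(7K_p)) rises as K_p falls; higher damping means less overshoot.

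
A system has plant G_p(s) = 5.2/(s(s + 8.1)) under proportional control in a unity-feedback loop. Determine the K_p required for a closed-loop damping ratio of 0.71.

K_p = 6.26

Closed-loop characteristic equation: s² + 8.1s + K_p·5.2 = 0.
So ω_n = √(5.2K_p) and 2ζω_n = 8.1, giving ζ = 8.1/(2√(5.2K_p)).
Setting ζ = 0.71: √(5.2K_p) = 8.1/(2·0.71) = 5.704, so K_p = 32.54/5.2 = 6.26.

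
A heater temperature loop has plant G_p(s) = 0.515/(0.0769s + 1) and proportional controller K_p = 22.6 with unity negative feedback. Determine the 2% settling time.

Closed loop: T(s) = K_p·G_p/(1+K_p·G_p) = 11.64/(0.0769s + 1 + 11.64), with pole at s = −(1 + 11.64)/0.0769 = −164.4.
τ = 1/164.4 = 0.006084 s, so 2% settling time ≈ 4τ = 0.0243 s.

T_s ≈ 0.0243 s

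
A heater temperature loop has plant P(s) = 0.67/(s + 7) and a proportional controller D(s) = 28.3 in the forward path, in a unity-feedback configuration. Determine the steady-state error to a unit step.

The loop is type 0. Static position error constant K_pos = D(0)·P(0) = 28.3·0.09571 = 2.709.
Steady-state error to a unit step: e_ss = 1/(1+K_pos) = 1/3.709 = 0.27.

0.27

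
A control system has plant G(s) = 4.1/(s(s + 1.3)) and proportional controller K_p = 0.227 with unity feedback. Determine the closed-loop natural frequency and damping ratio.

1 + K_p·G(s) = 0 gives s² + 1.3s + 0.9307 = 0.
So ω_n² = 0.9307 ⇒ ω_n = 0.9647 rad/s, and ζ = 1.3/(2ω_n) = 0.674.

ω_n = 0.965 rad/s, ζ = 0.674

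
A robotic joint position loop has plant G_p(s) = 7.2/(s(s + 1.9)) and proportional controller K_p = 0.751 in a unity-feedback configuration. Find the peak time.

T_p = 1.48 s

Closed-loop characteristic equation: s² + 1.9s + 5.407 = 0, so ω_n = 2.325 rad/s and ζ = 1.9/(2·2.325) = 0.4085.
Damped frequency ω_d = ω_n√(1−ζ²) = 2.122 rad/s, so peak time T_p = π/ω_d = 1.48 s.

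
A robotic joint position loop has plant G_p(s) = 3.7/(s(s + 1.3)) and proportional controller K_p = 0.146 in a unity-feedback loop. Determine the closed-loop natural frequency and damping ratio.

With unity feedback the closed-loop characteristic equation is s² + 1.3s + 0.146·3.7 = s² + 1.3s + 0.5402 = 0.
So ω_n² = 0.5402 ⇒ ω_n = 0.735 rad/s, and ζ = 1.3/(2ω_n) = 0.884.

ω_n = 0.735 rad/s, ζ = 0.884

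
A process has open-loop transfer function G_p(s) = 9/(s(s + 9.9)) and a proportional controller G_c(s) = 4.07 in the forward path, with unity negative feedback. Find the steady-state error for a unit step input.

0

The open loop G_c(s)G_p(s) has a pole at the origin (type 1), so the static position error constant is infinite and e_ss = 1/(1+∞) = 0.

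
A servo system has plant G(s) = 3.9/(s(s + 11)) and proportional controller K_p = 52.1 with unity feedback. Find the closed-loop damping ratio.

1 + K_p·G(s) = 0 gives s² + 11s + 203.2 = 0.
So ω_n² = 203.2 ⇒ ω_n = 14.25 rad/s, and ζ = 11/(2ω_n) = 0.386.

ζ = 0.386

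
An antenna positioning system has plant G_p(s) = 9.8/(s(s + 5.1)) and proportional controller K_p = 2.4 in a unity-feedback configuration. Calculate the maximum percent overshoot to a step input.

14.3%

From 1 + K_pG_p(s) = 0: s² + 5.1s + 23.52 = 0 ⇒ ω_n = 4.85, ζ = 0.5258.
%OS = 100·exp(−πζ/√(1−ζ²)) = 100·exp(−π·0.5258/√0.7235) = 14.3%.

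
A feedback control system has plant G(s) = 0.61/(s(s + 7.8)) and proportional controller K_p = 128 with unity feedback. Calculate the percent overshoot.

From 1 + K_pG(s) = 0: s² + 7.8s + 78.08 = 0 ⇒ ω_n = 8.836, ζ = 0.4414.
%OS = 100·exp(−πζ/√(1−ζ²)) = 100·exp(−π·0.4414/√0.8052) = 21.3%.

21.3%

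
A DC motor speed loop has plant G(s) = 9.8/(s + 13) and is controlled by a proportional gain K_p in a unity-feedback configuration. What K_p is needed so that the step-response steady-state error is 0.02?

The loop is type 0, so e_ss(step) = 1/(1 + K_pos) with K_pos = K_p·G(0).
G(0) = 0.7538. Require 1/(1 + K_p·0.7538) = 0.02, so 1 + 0.7538·K_p = 50.
K_p = (50 − 1)/0.7538 = 65.

K_p = 65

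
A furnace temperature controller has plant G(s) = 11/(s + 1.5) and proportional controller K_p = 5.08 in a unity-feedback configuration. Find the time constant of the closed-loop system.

Closed-loop transfer function: T(s) = K_p·G(s)/(1 + K_p·G(s)) = 55.88/(s + 1.5 + 55.88) = 55.88/(s + 57.38).
Time constant τ = 1/57.38 = 0.0174 s.

τ = 0.0174 s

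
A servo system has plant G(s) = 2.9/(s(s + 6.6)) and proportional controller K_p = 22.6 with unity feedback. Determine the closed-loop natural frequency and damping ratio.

1 + K_p·G(s) = 0 gives s² + 6.6s + 65.54 = 0.
Matching s² + 2ζω_n s + ω_n²: ω_n = √65.54 = 8.096 rad/s and 2ζω_n = 6.6, so ζ = 6.6/(2·8.096) = 0.408.

ω_n = 8.1 rad/s, ζ = 0.408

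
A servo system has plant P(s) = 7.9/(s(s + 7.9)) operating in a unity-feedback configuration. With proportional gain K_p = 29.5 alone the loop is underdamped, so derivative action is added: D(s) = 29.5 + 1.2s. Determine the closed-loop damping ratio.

Forward path: (29.5 + 1.2s)·7.9/(s(s+7.9)). The closed-loop characteristic equation is s² + (7.9 + 7.9·1.2)s + 7.9·29.5 = 0.
That is s² + 17.38s + 233.1 = 0, so ω_n = 15.27 rad/s and ζ = 17.38/(2·15.27) = 0.5692.

ζ = 0.569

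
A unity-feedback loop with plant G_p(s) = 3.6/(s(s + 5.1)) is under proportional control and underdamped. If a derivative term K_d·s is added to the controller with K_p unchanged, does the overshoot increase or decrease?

decrease

The derivative term adds K·K_d to the s-coefficient of the characteristic equation, raising 2ζω_n while ω_n is unchanged; ζ increases, so overshoot decreases.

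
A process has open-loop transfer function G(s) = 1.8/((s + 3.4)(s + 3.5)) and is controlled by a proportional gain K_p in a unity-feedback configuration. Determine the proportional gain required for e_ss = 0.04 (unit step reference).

K_p = 159

The loop is type 0, so e_ss(step) = 1/(1 + K_pos) with K_pos = K_p·G(0).
G(0) = 0.1513. Require 1/(1 + K_p·0.1513) = 0.04, so 1 + 0.1513·K_p = 25.
K_p = (25 − 1)/0.1513 = 159.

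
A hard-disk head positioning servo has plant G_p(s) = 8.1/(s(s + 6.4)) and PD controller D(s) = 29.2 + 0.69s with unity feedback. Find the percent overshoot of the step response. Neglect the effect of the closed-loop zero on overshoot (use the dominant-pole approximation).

Forward path: (29.2 + 0.69s)·8.1/(s(s+6.4)). The closed-loop characteristic equation is s² + (6.4 + 8.1·0.69)s + 8.1·29.2 = 0.
That is s² + 11.99s + 236.5 = 0, so ω_n = 15.38 rad/s and ζ = 11.99/(2·15.38) = 0.3898.
%OS = 100·exp(−πζ/√(1−ζ²)) = 26.5%.

26.5%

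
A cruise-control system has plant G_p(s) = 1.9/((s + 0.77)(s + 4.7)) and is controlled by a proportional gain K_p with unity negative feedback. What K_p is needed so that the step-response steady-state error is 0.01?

For a type-0 loop with proportional control, e_ss = 1/(1 + K_p·G_p(0)).
G_p(0) = 0.525. Require 1/(1 + K_p·0.525) = 0.01, so 1 + 0.525·K_p = 100.
K_p = (100 − 1)/0.525 = 189.

K_p = 189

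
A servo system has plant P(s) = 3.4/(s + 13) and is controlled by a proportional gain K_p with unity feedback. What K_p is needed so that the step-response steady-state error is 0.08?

For a type-0 loop with proportional control, e_ss = 1/(1 + K_p·P(0)).
P(0) = 0.2615. Require 1/(1 + K_p·0.2615) = 0.08, so 1 + 0.2615·K_p = 12.5.
K_p = (12.5 − 1)/0.2615 = 44.

K_p = 44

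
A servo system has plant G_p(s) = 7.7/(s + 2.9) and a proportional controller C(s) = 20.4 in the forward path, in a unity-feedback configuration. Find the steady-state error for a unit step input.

0.0181

The loop is type 0. Static position error constant K_pos = C(0)·G_p(0) = 20.4·2.655 = 54.17.
Steady-state error to a unit step: e_ss = 1/(1+K_pos) = 1/55.17 = 0.0181.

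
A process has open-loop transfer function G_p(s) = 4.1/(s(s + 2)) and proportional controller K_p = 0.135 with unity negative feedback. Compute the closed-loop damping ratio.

The closed-loop denominator is s(s+2) + 0.135·4.1 = s² + 2s + 0.5535.
Matching s² + 2ζω_n s + ω_n²: ω_n = √0.5535 = 0.744 rad/s and 2ζω_n = 2, so ζ = 2/(2·0.744) = 1.34.

ζ = 1.34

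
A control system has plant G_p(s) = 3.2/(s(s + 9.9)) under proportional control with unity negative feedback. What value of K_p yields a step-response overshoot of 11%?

From %OS = 100·exp(−πζ/√(1−ζ²)) = 11%, ζ = −ln(0.11)/√(π²+ln²(0.11)) = 0.5749.
Characteristic equation s² + 9.9s + 3.2K_p = 0 gives ζ = 9.9/(2√(3.2K_p)).
Setting ζ = 0.5749: √(3.2K_p) = 9.9/(2·0.5749) = 8.61, so K_p = 74.14/3.2 = 23.2.

K_p = 23.2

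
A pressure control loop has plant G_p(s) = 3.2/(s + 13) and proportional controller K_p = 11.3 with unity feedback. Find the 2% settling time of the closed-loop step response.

Closed-loop transfer function: T(s) = K_p·G_p(s)/(1 + K_p·G_p(s)) = 36.16/(s + 13 + 36.16) = 36.16/(s + 49.16).
Time constant τ = 1/49.16 = 0.02034 s, so the 2% settling time is about 4τ = 0.0814 s.

T_s ≈ 0.0814 s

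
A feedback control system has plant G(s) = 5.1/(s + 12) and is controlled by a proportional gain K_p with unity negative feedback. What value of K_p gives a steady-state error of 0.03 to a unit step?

K_p = 76.1

For a type-0 loop with proportional control, e_ss = 1/(1 + K_p·G(0)).
G(0) = 0.425. Require 1/(1 + K_p·0.425) = 0.03, so 1 + 0.425·K_p = 33.33.
K_p = (33.33 − 1)/0.425 = 76.1.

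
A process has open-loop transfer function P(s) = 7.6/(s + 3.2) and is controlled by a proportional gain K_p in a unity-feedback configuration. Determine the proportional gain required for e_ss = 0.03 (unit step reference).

K_p = 13.6

For a type-0 loop with proportional control, e_ss = 1/(1 + K_p·P(0)).
P(0) = 2.375. Require 1/(1 + K_p·2.375) = 0.03, so 1 + 2.375·K_p = 33.33.
K_p = (33.33 − 1)/2.375 = 13.6.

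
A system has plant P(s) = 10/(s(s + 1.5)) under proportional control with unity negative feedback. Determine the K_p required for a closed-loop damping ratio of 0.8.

K_p = 0.0879

Closed-loop characteristic equation: s² + 1.5s + K_p·10 = 0.
So ω_n = √(10K_p) and 2ζω_n = 1.5, giving ζ = 1.5/(2√(10K_p)).
Setting ζ = 0.8: √(10K_p) = 1.5/(2·0.8) = 0.9375, so K_p = 0.8789/10 = 0.0879.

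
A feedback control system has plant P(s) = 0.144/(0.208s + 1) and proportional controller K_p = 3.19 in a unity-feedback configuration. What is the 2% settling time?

T_s ≈ 0.57 s

Closed loop: T(s) = K_p·P/(1+K_p·P) = 0.4594/(0.208s + 1 + 0.4594), with pole at s = −(1 + 0.4594)/0.208 = −7.016.
τ = 1/7.016 = 0.1425 s, so 2% settling time ≈ 4τ = 0.57 s.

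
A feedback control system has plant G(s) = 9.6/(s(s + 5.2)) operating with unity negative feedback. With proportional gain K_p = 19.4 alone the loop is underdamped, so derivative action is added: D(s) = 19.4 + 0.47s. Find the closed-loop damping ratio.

ζ = 0.356

Forward path: (19.4 + 0.47s)·9.6/(s(s+5.2)). The closed-loop characteristic equation is s² + (5.2 + 9.6·0.47)s + 9.6·19.4 = 0.
That is s² + 9.712s + 186.2 = 0, so ω_n = 13.65 rad/s and ζ = 9.712/(2·13.65) = 0.3558.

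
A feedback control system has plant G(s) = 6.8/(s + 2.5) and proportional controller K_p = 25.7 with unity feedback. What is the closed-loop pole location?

s = -177.3

Closed-loop transfer function: T(s) = K_p·G(s)/(1 + K_p·G(s)) = 174.8/(s + 2.5 + 174.8) = 174.8/(s + 177.3).
The closed-loop pole is at s = −177.3.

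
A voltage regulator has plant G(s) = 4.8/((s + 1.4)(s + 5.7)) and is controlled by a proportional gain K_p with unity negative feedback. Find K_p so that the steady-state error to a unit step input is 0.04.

K_p = 39.9

Steady-state error for a unit step on this type-0 loop is 1/(1 + K_p·G(0)).
G(0) = 0.6015. Require 1/(1 + K_p·0.6015) = 0.04, so 1 + 0.6015·K_p = 25.
K_p = (25 − 1)/0.6015 = 39.9.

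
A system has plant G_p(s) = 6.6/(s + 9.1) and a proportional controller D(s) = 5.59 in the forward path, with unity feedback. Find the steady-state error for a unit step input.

0.198

The loop is type 0. Static position error constant K_pos = D(0)·G_p(0) = 5.59·0.7253 = 4.054.
Steady-state error to a unit step: e_ss = 1/(1+K_pos) = 1/5.054 = 0.198.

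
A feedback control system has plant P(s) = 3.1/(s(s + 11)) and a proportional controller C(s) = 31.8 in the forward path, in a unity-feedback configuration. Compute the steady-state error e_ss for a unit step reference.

0

The open loop C(s)P(s) has a pole at the origin (type 1), so the static position error constant is infinite and e_ss = 1/(1+∞) = 0.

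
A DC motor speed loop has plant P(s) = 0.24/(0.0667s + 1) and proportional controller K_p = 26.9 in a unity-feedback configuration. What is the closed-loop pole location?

Closed loop: T(s) = K_p·P/(1+K_p·P) = 6.456/(0.0667s + 1 + 6.456), with pole at s = −(1 + 6.456)/0.0667 = −111.8.

s = -111.8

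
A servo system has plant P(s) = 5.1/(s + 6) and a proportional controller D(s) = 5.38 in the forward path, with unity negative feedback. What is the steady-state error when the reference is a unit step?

The loop is type 0. Static position error constant K_pos = D(0)·P(0) = 5.38·0.85 = 4.573.
Steady-state error to a unit step: e_ss = 1/(1+K_pos) = 1/5.573 = 0.179.

0.179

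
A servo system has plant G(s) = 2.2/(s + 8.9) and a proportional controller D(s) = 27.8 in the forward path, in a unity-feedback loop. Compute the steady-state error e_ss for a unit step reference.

The loop is type 0. Static position error constant K_pos = D(0)·G(0) = 27.8·0.2472 = 6.872.
Steady-state error to a unit step: e_ss = 1/(1+K_pos) = 1/7.872 = 0.127.

0.127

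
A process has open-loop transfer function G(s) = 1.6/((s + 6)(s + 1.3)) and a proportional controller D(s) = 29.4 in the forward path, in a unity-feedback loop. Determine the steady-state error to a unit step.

0.142

The loop is type 0. Static position error constant K_pos = D(0)·G(0) = 29.4·0.2051 = 6.031.
Steady-state error to a unit step: e_ss = 1/(1+K_pos) = 1/7.031 = 0.142.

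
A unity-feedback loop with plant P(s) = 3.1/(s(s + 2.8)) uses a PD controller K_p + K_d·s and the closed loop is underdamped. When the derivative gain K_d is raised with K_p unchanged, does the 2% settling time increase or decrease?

decrease

Characteristic equation s² + (2.8 + 3.1K_d)s + 3.1K_p = 0: raising K_d increases ζω_n = (2.8+3.1K_d)/2 while the loop stays underdamped, so T_s ≈ 4/(ζω_n) decreases.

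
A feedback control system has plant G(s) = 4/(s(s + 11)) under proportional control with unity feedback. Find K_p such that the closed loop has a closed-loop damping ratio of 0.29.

Closed-loop characteristic equation: s² + 11s + K_p·4 = 0.
So ω_n = √(4K_p) and 2ζω_n = 11, giving ζ = 11/(2√(4K_p)).
Setting ζ = 0.29: √(4K_p) = 11/(2·0.29) = 18.97, so K_p = 359.7/4 = 89.9.

K_p = 89.9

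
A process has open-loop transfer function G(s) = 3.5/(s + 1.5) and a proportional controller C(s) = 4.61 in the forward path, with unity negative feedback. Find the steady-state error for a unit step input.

0.0851

The loop is type 0. Static position error constant K_pos = C(0)·G(0) = 4.61·2.333 = 10.76.
Steady-state error to a unit step: e_ss = 1/(1+K_pos) = 1/11.76 = 0.0851.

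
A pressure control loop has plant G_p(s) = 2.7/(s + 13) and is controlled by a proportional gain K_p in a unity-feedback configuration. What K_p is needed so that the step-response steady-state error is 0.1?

K_p = 43.3

Steady-state error for a unit step on this type-0 loop is 1/(1 + K_p·G_p(0)).
G_p(0) = 0.2077. Require 1/(1 + K_p·0.2077) = 0.1, so 1 + 0.2077·K_p = 10.
K_p = (10 − 1)/0.2077 = 43.3.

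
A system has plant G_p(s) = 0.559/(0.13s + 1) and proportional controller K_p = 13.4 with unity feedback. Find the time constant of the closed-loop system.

Closed loop: T(s) = K_p·G_p/(1+K_p·G_p) = 7.491/(0.13s + 1 + 7.491), with pole at s = −(1 + 7.491)/0.13 = −65.31.
Closed-loop time constant τ = 1/65.31 = 0.0153 s.

τ = 0.0153 s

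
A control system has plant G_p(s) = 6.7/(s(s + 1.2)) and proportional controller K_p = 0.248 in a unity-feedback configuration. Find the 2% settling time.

Closed-loop characteristic equation: s² + 1.2s + 1.662 = 0, so ω_n = 1.289 rad/s and ζ = 1.2/(2·1.289) = 0.4655.
2% settling time T_s ≈ 4/(ζω_n) = 4/0.6 = 6.67 s.

T_s ≈ 6.67 s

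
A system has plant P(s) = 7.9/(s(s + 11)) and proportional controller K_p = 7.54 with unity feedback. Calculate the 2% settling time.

T_s ≈ 0.727 s

From 1 + K_pP(s) = 0: s² + 11s + 59.57 = 0 ⇒ ω_n = 7.718, ζ = 0.7126.
2% settling time T_s ≈ 4/(ζω_n) = 4/5.5 = 0.727 s.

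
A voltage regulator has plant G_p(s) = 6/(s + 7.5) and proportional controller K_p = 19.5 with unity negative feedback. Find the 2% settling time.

Closed-loop transfer function: T(s) = K_p·G_p(s)/(1 + K_p·G_p(s)) = 117/(s + 7.5 + 117) = 117/(s + 124.5).
Time constant τ = 1/124.5 = 0.008032 s, so the 2% settling time is about 4τ = 0.0321 s.

T_s ≈ 0.0321 s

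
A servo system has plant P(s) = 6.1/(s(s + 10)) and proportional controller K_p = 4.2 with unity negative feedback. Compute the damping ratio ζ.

With unity feedback the closed-loop characteristic equation is s² + 10s + 4.2·6.1 = s² + 10s + 25.62 = 0.
Matching s² + 2ζω_n s + ω_n²: ω_n = √25.62 = 5.062 rad/s and 2ζω_n = 10, so ζ = 10/(2·5.062) = 0.988.

ζ = 0.988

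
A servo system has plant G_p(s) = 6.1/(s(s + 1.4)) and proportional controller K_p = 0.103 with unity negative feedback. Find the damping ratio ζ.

The closed-loop denominator is s(s+1.4) + 0.103·6.1 = s² + 1.4s + 0.6283.
Matching s² + 2ζω_n s + ω_n²: ω_n = √0.6283 = 0.7927 rad/s and 2ζω_n = 1.4, so ζ = 1.4/(2·0.7927) = 0.883.

ζ = 0.883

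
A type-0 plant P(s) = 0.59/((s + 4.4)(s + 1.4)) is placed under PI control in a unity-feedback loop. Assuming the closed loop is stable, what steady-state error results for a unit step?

0

The PI controller's integrator makes the forward path type 1, so e_ss to a step is zero.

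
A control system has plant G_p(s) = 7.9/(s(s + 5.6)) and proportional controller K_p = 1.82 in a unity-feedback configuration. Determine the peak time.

Closed-loop characteristic equation: s² + 5.6s + 14.38 = 0, so ω_n = 3.792 rad/s and ζ = 5.6/(2·3.792) = 0.7384.
Damped frequency ω_d = ω_n√(1−ζ²) = 2.557 rad/s, so peak time T_p = π/ω_d = 1.23 s.

T_p = 1.23 s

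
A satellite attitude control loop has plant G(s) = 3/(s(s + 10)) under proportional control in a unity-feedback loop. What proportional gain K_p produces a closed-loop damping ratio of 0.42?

K_p = 47.2

Closed-loop characteristic equation: s² + 10s + K_p·3 = 0.
So ω_n = √(3K_p) and 2ζω_n = 10, giving ζ = 10/(2√(3K_p)).
Setting ζ = 0.42: √(3K_p) = 10/(2·0.42) = 11.9, so K_p = 141.7/3 = 47.2.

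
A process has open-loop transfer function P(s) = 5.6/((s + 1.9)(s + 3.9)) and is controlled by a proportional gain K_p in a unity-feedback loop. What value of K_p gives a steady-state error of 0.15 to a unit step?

K_p = 7.5

For a type-0 loop with proportional control, e_ss = 1/(1 + K_p·P(0)).
P(0) = 0.7557. Require 1/(1 + K_p·0.7557) = 0.15, so 1 + 0.7557·K_p = 6.667.
K_p = (6.667 − 1)/0.7557 = 7.5.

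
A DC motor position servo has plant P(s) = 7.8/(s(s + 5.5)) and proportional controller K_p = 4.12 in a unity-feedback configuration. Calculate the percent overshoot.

17.5%

The closed-loop denominator s² + 5.5s + 32.14 gives ω_n = √32.14 = 5.669 and ζ = 5.5/(2ω_n) = 0.4851.
%OS = 100·exp(−πζ/√(1−ζ²)) = 100·exp(−π·0.4851/√0.7647) = 17.5%.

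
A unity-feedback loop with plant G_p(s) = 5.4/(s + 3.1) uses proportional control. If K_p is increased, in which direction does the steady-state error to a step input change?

The position error constant K_pos = K_p·G_p(0) grows with K_p, and e_ss = 1/(1+K_pos) falls.

decrease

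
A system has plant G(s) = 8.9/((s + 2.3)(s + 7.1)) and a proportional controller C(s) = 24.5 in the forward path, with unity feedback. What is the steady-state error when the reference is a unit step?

The loop is type 0. Static position error constant K_pos = C(0)·G(0) = 24.5·0.545 = 13.35.
Steady-state error to a unit step: e_ss = 1/(1+K_pos) = 1/14.35 = 0.0697.

0.0697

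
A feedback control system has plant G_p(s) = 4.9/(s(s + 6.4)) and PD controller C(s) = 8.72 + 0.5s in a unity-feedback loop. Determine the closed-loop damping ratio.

ζ = 0.677

Forward path: (8.72 + 0.5s)·4.9/(s(s+6.4)). The closed-loop characteristic equation is s² + (6.4 + 4.9·0.5)s + 4.9·8.72 = 0.
That is s² + 8.85s + 42.73 = 0, so ω_n = 6.537 rad/s and ζ = 8.85/(2·6.537) = 0.677.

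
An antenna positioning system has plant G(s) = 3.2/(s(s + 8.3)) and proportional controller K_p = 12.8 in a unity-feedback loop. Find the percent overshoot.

The closed-loop denominator s² + 8.3s + 40.96 gives ω_n = √40.96 = 6.4 and ζ = 8.3/(2ω_n) = 0.6484.
%OS = 100·exp(−πζ/√(1−ζ²)) = 100·exp(−π·0.6484/√0.5795) = 6.88%.

6.88%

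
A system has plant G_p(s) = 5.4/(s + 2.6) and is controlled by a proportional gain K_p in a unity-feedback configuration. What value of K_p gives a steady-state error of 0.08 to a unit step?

K_p = 5.54

For a type-0 loop with proportional control, e_ss = 1/(1 + K_p·G_p(0)).
G_p(0) = 2.077. Require 1/(1 + K_p·2.077) = 0.08, so 1 + 2.077·K_p = 12.5.
K_p = (12.5 − 1)/2.077 = 5.54.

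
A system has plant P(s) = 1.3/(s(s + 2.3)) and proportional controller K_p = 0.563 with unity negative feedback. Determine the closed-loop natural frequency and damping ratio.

1 + K_p·P(s) = 0 gives s² + 2.3s + 0.7319 = 0.
So ω_n² = 0.7319 ⇒ ω_n = 0.8555 rad/s, and ζ = 2.3/(2ω_n) = 1.34.

ω_n = 0.856 rad/s, ζ = 1.34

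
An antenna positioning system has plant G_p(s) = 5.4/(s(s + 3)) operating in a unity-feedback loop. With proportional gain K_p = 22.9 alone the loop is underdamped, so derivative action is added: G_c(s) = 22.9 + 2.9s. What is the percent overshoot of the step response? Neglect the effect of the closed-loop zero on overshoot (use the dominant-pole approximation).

Forward path: (22.9 + 2.9s)·5.4/(s(s+3)). The closed-loop characteristic equation is s² + (3 + 5.4·2.9)s + 5.4·22.9 = 0.
That is s² + 18.66s + 123.7 = 0, so ω_n = 11.12 rad/s and ζ = 18.66/(2·11.12) = 0.839.
%OS = 100·exp(−πζ/√(1−ζ²)) = 0.787%.

0.787%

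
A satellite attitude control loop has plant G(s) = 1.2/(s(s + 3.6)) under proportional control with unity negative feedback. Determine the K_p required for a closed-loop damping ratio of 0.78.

K_p = 4.44

Closed-loop characteristic equation: s² + 3.6s + K_p·1.2 = 0.
So ω_n = √(1.2K_p) and 2ζω_n = 3.6, giving ζ = 3.6/(2√(1.2K_p)).
Setting ζ = 0.78: √(1.2K_p) = 3.6/(2·0.78) = 2.308, so K_p = 5.325/1.2 = 4.44.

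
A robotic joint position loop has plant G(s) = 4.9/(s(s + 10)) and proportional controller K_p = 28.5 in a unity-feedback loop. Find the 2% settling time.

T_s ≈ 0.8 s

The closed-loop denominator s² + 10s + 139.7 gives ω_n = √139.7 = 11.82 and ζ = 10/(2ω_n) = 0.4231.
2% settling time T_s ≈ 4/(ζω_n) = 4/5 = 0.8 s.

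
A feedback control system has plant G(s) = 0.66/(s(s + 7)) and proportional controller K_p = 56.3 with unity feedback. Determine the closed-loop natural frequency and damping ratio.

The closed-loop denominator is s(s+7) + 56.3·0.66 = s² + 7s + 37.16.
Matching s² + 2ζω_n s + ω_n²: ω_n = √37.16 = 6.096 rad/s and 2ζω_n = 7, so ζ = 7/(2·6.096) = 0.574.

ω_n = 6.1 rad/s, ζ = 0.574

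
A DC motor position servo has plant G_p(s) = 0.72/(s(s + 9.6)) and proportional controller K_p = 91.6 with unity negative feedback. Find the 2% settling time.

The closed-loop denominator s² + 9.6s + 65.95 gives ω_n = √65.95 = 8.121 and ζ = 9.6/(2ω_n) = 0.5911.
2% settling time T_s ≈ 4/(ζω_n) = 4/4.8 = 0.833 s.

T_s ≈ 0.833 s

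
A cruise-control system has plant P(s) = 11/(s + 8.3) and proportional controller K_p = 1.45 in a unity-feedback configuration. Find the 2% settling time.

Closed-loop transfer function: T(s) = K_p·P(s)/(1 + K_p·P(s)) = 15.95/(s + 8.3 + 15.95) = 15.95/(s + 24.25).
Time constant τ = 1/24.25 = 0.04124 s, so the 2% settling time is about 4τ = 0.165 s.

T_s ≈ 0.165 s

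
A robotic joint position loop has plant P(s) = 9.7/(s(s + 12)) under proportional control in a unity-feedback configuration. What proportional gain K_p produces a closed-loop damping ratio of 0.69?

Closed-loop characteristic equation: s² + 12s + K_p·9.7 = 0.
So ω_n = √(9.7K_p) and 2ζω_n = 12, giving ζ = 12/(2√(9.7K_p)).
Setting ζ = 0.69: √(9.7K_p) = 12/(2·0.69) = 8.696, so K_p = 75.61/9.7 = 7.8.

K_p = 7.8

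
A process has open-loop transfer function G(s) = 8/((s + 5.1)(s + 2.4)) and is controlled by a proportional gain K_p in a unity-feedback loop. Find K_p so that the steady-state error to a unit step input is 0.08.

Steady-state error for a unit step on this type-0 loop is 1/(1 + K_p·G(0)).
G(0) = 0.6536. Require 1/(1 + K_p·0.6536) = 0.08, so 1 + 0.6536·K_p = 12.5.
K_p = (12.5 − 1)/0.6536 = 17.6.

K_p = 17.6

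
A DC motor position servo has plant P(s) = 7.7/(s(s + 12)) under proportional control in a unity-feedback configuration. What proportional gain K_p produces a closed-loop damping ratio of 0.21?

K_p = 106

Closed-loop characteristic equation: s² + 12s + K_p·7.7 = 0.
So ω_n = √(7.7K_p) and 2ζω_n = 12, giving ζ = 12/(2√(7.7K_p)).
Setting ζ = 0.21: √(7.7K_p) = 12/(2·0.21) = 28.57, so K_p = 816.3/7.7 = 106.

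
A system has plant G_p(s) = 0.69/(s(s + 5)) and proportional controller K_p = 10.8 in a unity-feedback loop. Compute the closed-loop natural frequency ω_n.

With unity feedback the closed-loop characteristic equation is s² + 5s + 10.8·0.69 = s² + 5s + 7.452 = 0.
So ω_n² = 7.452 ⇒ ω_n = 2.73 rad/s, and ζ = 5/(2ω_n) = 0.916.

ω_n = 2.73 rad/s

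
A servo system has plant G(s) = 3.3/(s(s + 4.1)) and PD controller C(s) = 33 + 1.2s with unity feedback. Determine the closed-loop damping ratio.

ζ = 0.386

Forward path: (33 + 1.2s)·3.3/(s(s+4.1)). The closed-loop characteristic equation is s² + (4.1 + 3.3·1.2)s + 3.3·33 = 0.
That is s² + 8.06s + 108.9 = 0, so ω_n = 10.44 rad/s and ζ = 8.06/(2·10.44) = 0.3862.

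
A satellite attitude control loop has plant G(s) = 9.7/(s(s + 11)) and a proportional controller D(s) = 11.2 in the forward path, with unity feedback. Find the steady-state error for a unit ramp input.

0.101

The loop has one pole at the origin (type 1). Velocity error constant K_v = lim_{s→0} s·D(s)G(s) = 11.2·9.7/11 = 9.876.
Steady-state error to a unit ramp: e_ss = 1/K_v = 0.101.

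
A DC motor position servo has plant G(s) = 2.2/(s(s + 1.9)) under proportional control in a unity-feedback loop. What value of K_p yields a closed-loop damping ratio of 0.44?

K_p = 2.12

Closed-loop characteristic equation: s² + 1.9s + K_p·2.2 = 0.
So ω_n = √(2.2K_p) and 2ζω_n = 1.9, giving ζ = 1.9/(2√(2.2K_p)).
Setting ζ = 0.44: √(2.2K_p) = 1.9/(2·0.44) = 2.159, so K_p = 4.662/2.2 = 2.12.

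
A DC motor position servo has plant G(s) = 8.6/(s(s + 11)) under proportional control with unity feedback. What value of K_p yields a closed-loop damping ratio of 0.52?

K_p = 13

Closed-loop characteristic equation: s² + 11s + K_p·8.6 = 0.
So ω_n = √(8.6K_p) and 2ζω_n = 11, giving ζ = 11/(2√(8.6K_p)).
Setting ζ = 0.52: √(8.6K_p) = 11/(2·0.52) = 10.58, so K_p = 111.9/8.6 = 13.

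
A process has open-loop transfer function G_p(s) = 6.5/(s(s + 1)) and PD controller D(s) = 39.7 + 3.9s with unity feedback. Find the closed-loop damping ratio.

Forward path: (39.7 + 3.9s)·6.5/(s(s+1)). The closed-loop characteristic equation is s² + (1 + 6.5·3.9)s + 6.5·39.7 = 0.
That is s² + 26.35s + 258.1 = 0, so ω_n = 16.06 rad/s and ζ = 26.35/(2·16.06) = 0.8202.

ζ = 0.82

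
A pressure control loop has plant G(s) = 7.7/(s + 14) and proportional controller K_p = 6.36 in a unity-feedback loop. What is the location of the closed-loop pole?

Closed-loop transfer function: T(s) = K_p·G(s)/(1 + K_p·G(s)) = 48.97/(s + 14 + 48.97) = 48.97/(s + 62.97).
The closed-loop pole is at s = −62.97.

s = -62.97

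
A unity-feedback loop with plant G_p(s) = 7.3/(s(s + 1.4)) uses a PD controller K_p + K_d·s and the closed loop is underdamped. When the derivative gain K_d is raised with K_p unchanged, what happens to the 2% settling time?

decrease

Characteristic equation s² + (1.4 + 7.3K_d)s + 7.3K_p = 0: raising K_d increases ζω_n = (1.4+7.3K_d)/2 while the loop stays underdamped, so T_s ≈ 4/(ζω_n) decreases.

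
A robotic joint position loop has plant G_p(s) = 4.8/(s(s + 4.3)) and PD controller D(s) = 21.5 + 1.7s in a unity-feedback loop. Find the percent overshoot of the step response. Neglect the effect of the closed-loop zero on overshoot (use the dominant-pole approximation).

Forward path: (21.5 + 1.7s)·4.8/(s(s+4.3)). The closed-loop characteristic equation is s² + (4.3 + 4.8·1.7)s + 4.8·21.5 = 0.
That is s² + 12.46s + 103.2 = 0, so ω_n = 10.16 rad/s and ζ = 12.46/(2·10.16) = 0.6133.
%OS = 100·exp(−πζ/√(1−ζ²)) = 8.72%.

8.72%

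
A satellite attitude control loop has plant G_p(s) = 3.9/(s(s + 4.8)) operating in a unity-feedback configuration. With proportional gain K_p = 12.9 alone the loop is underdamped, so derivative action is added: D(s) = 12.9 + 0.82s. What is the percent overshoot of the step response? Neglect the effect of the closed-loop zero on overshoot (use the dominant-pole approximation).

Forward path: (12.9 + 0.82s)·3.9/(s(s+4.8)). The closed-loop characteristic equation is s² + (4.8 + 3.9·0.82)s + 3.9·12.9 = 0.
That is s² + 7.998s + 50.31 = 0, so ω_n = 7.093 rad/s and ζ = 7.998/(2·7.093) = 0.5638.
%OS = 100·exp(−πζ/√(1−ζ²)) = 11.7%.

11.7%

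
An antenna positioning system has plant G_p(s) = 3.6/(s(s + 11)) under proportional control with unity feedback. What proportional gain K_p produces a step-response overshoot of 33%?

From %OS = 100·exp(−πζ/√(1−ζ²)) = 33%, ζ = −ln(0.33)/√(π²+ln²(0.33)) = 0.3328.
Characteristic equation s² + 11s + 3.6K_p = 0 gives ζ = 11/(2√(3.6K_p)).
Setting ζ = 0.3328: √(3.6K_p) = 11/(2·0.3328) = 16.53, so K_p = 273.1/3.6 = 75.9.

K_p = 75.9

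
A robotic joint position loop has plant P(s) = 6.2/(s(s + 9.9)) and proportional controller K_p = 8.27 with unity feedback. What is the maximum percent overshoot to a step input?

Closed-loop characteristic equation: s² + 9.9s + 51.27 = 0, so ω_n = 7.161 rad/s and ζ = 9.9/(2·7.161) = 0.6913.
%OS = 100·exp(−πζ/√(1−ζ²)) = 100·exp(−π·0.6913/√0.5221) = 4.95%.

4.95%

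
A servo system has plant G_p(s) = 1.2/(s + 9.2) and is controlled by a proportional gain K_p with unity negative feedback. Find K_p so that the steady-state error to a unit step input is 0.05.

K_p = 146

Steady-state error for a unit step on this type-0 loop is 1/(1 + K_p·G_p(0)).
G_p(0) = 0.1304. Require 1/(1 + K_p·0.1304) = 0.05, so 1 + 0.1304·K_p = 20.
K_p = (20 − 1)/0.1304 = 146.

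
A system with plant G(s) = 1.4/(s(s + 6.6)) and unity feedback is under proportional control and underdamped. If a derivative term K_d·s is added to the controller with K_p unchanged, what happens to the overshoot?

decrease

With PD the characteristic equation becomes s² + (a + K·K_d)s + K·K_p = 0; the damping term grows, ζ rises, overshoot falls.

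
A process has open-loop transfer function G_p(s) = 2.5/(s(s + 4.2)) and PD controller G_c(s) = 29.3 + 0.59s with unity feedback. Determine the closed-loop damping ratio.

Forward path: (29.3 + 0.59s)·2.5/(s(s+4.2)). The closed-loop characteristic equation is s² + (4.2 + 2.5·0.59)s + 2.5·29.3 = 0.
That is s² + 5.675s + 73.25 = 0, so ω_n = 8.559 rad/s and ζ = 5.675/(2·8.559) = 0.3315.

ζ = 0.332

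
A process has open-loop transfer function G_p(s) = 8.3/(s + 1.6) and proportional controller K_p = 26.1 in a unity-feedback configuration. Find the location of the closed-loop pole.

Closed-loop transfer function: T(s) = K_p·G_p(s)/(1 + K_p·G_p(s)) = 216.6/(s + 1.6 + 216.6) = 216.6/(s + 218.2).
The closed-loop pole is at s = −218.2.

s = -218.2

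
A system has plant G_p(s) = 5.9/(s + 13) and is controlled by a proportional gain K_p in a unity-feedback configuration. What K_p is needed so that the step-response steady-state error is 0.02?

K_p = 108

The loop is type 0, so e_ss(step) = 1/(1 + K_pos) with K_pos = K_p·G_p(0).
G_p(0) = 0.4538. Require 1/(1 + K_p·0.4538) = 0.02, so 1 + 0.4538·K_p = 50.
K_p = (50 − 1)/0.4538 = 108.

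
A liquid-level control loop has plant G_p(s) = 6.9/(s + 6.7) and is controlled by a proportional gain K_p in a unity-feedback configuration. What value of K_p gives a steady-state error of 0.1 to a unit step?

For a type-0 loop with proportional control, e_ss = 1/(1 + K_p·G_p(0)).
G_p(0) = 1.03. Require 1/(1 + K_p·1.03) = 0.1, so 1 + 1.03·K_p = 10.
K_p = (10 − 1)/1.03 = 8.74.

K_p = 8.74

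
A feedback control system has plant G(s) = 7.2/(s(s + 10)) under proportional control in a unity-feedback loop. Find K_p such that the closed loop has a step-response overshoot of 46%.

K_p = 60.3

From %OS = 100·exp(−πζ/√(1−ζ²)) = 46%, ζ = −ln(0.46)/√(π²+ln²(0.46)) = 0.24.
Characteristic equation s² + 10s + 7.2K_p = 0 gives ζ = 10/(2√(7.2K_p)).
Setting ζ = 0.24: √(7.2K_p) = 10/(2·0.24) = 20.84, so K_p = 434.2/7.2 = 60.3.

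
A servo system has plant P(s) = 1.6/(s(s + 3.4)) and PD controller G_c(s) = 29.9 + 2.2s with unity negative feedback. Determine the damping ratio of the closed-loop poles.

Forward path: (29.9 + 2.2s)·1.6/(s(s+3.4)). The closed-loop characteristic equation is s² + (3.4 + 1.6·2.2)s + 1.6·29.9 = 0.
That is s² + 6.92s + 47.84 = 0, so ω_n = 6.917 rad/s and ζ = 6.92/(2·6.917) = 0.5002.

ζ = 0.5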